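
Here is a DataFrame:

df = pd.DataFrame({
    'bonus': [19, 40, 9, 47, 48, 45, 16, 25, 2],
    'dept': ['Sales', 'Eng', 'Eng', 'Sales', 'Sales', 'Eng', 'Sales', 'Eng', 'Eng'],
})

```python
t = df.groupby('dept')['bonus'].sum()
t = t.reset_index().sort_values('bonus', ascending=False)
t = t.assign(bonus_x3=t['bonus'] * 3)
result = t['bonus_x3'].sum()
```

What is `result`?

group by dept, sum of bonus:
dept
Eng      121
Sales    130
Name: bonus, dtype: int64
reset_index():
    dept  bonus
0    Eng    121
1  Sales    130
sort by bonus descending:
    dept  bonus
1  Sales    130
0    Eng    121
add column bonus_x3 = t['bonus'] * 3:
    dept  bonus  bonus_x3
1  Sales    130       390
0    Eng    121       363
Hence 753.

753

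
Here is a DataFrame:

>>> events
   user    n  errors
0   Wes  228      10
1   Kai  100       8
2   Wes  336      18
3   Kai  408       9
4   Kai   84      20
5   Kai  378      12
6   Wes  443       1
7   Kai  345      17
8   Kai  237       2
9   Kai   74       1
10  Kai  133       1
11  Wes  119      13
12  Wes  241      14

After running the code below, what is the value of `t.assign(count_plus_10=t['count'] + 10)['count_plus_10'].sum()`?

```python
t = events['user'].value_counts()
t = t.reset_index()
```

33

value_counts of user:
user
Kai    8
Wes    5
Name: count, dtype: int64
reset_index():
  user  count
0  Kai      8
1  Wes      5
add column count_plus_10 = t['count'] + 10:
  user  count  count_plus_10
0  Kai      8             18
1  Wes      5             15
Reading off the sum of column 'count_plus_10', we get 33.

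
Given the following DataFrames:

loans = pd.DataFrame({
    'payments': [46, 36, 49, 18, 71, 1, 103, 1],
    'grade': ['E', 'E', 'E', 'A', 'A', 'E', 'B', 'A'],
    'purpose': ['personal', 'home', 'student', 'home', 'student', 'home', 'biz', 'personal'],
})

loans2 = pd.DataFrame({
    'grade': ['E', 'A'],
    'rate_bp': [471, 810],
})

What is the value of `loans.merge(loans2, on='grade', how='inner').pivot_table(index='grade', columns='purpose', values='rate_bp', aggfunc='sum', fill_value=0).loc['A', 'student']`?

810

merge on 'grade' (how='inner') → 7 rows:
   payments grade   purpose  rate_bp
0        46     E  personal      471
1        36     E      home      471
2        49     E   student      471
3        18     A      home      810
4        71     A   student      810
5         1     E      home      471
6         1     A  personal      810
pivot: rows=grade, cols=purpose, sum(rate_bp):
purpose  home  personal  student
grade                           
A         810       810      810
E         942       471      471
Reading off the value at row 'A', column 'student', we get 810.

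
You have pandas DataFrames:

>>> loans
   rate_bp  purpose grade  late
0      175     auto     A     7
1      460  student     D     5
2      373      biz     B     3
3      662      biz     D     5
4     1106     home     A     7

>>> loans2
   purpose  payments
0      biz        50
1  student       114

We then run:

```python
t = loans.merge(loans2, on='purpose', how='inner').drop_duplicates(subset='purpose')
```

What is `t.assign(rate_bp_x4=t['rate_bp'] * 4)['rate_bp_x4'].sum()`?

3332

merge on 'purpose' (how='inner') → 3 rows:
   rate_bp  purpose grade  late  payments
0      460  student     D     5       114
1      373      biz     B     3        50
2      662      biz     D     5        50
drop duplicate purpose (keep=first):
   rate_bp  purpose grade  late  payments
0      460  student     D     5       114
1      373      biz     B     3        50
add column rate_bp_x4 = t['rate_bp'] * 4:
   rate_bp  purpose grade  late  payments  rate_bp_x4
0      460  student     D     5       114        1840
1      373      biz     B     3        50        1492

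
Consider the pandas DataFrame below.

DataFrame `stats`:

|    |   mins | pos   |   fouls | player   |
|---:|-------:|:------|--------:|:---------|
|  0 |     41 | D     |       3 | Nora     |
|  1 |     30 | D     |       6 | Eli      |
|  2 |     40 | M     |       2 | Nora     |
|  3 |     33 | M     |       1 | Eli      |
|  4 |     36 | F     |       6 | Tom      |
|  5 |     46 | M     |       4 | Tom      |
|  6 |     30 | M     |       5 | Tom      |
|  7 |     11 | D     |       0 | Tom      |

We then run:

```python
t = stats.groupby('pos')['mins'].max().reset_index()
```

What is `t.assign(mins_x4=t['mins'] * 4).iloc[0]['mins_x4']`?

group by pos, max of mins:
pos
D    41
F    36
M    46
Name: mins, dtype: int64
reset_index():
  pos  mins
0   D    41
1   F    36
2   M    46
add column mins_x4 = t['mins'] * 4:
  pos  mins  mins_x4
0   D    41      164
1   F    36      144
2   M    46      184
Taking the value at position 0, column 'mins_x4' gives 164.

164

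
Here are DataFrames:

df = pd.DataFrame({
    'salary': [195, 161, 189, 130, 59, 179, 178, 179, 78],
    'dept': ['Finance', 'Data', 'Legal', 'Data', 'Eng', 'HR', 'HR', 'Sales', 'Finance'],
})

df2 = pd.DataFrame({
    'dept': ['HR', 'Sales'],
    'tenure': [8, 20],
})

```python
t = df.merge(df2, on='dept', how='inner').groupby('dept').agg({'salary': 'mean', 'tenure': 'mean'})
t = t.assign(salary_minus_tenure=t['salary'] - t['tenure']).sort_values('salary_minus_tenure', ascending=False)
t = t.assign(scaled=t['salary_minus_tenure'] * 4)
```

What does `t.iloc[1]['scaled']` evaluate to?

636.0

merge on 'dept' (how='inner') → 3 rows:
   salary   dept  tenure
0     179     HR       8
1     178     HR       8
2     179  Sales      20
group by dept: mean(salary), mean(tenure):
       salary  tenure
dept                 
HR      178.5     8.0
Sales   179.0    20.0
add column salary_minus_tenure = t['salary'] - t['tenure']:
       salary  tenure  salary_minus_tenure
dept                                      
HR      178.5     8.0                170.5
Sales   179.0    20.0                159.0
sort by salary_minus_tenure descending:
       salary  tenure  salary_minus_tenure
dept                                      
HR      178.5     8.0                170.5
Sales   179.0    20.0                159.0
add column scaled = t['salary_minus_tenure'] * 4:
       salary  tenure  salary_minus_tenure  scaled
dept                                              
HR      178.5     8.0                170.5   682.0
Sales   179.0    20.0                159.0   636.0
Then the value at position 1, column 'scaled': 636.0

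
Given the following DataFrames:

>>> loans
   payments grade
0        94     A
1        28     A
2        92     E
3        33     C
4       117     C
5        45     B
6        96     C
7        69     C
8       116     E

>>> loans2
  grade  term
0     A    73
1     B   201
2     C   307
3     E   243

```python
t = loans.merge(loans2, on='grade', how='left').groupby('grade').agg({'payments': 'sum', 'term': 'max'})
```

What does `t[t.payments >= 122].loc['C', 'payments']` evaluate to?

315

merge on 'grade' (how='left') → 9 rows:
   payments grade  term
0        94     A    73
1        28     A    73
2        92     E   243
3        33     C   307
4       117     C   307
5        45     B   201
6        96     C   307
7        69     C   307
8       116     E   243
group by grade: sum(payments), max(term):
       payments  term
grade                
A           122    73
B            45   201
C           315   307
E           208   243
filter rows where payments >= 122:
       payments  term
grade                
A           122    73
C           315   307
E           208   243
So loc['C', 'payments'] = 315.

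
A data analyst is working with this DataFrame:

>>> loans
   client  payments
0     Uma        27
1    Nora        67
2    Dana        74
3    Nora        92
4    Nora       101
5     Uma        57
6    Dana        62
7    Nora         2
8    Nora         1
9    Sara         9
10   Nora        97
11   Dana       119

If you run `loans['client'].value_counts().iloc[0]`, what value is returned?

6

value_counts of client:
client
Nora    6
Dana    3
Uma     2
Sara    1
Name: count, dtype: int64
Hence 6.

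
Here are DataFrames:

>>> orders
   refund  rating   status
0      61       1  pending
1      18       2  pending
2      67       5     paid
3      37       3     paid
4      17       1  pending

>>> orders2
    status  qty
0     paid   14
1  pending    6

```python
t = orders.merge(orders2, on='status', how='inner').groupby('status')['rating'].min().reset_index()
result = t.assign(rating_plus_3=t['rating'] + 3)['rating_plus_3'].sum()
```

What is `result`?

merge on 'status' (how='inner') → 5 rows:
   refund  rating   status  qty
0      61       1  pending    6
1      18       2  pending    6
2      67       5     paid   14
3      37       3     paid   14
4      17       1  pending    6
group by status, min of rating:
status
paid       3
pending    1
Name: rating, dtype: int64
reset_index():
    status  rating
0     paid       3
1  pending       1
add column rating_plus_3 = t['rating'] + 3:
    status  rating  rating_plus_3
0     paid       3              6
1  pending       1              4
sum of column 'rating_plus_3' → 10

10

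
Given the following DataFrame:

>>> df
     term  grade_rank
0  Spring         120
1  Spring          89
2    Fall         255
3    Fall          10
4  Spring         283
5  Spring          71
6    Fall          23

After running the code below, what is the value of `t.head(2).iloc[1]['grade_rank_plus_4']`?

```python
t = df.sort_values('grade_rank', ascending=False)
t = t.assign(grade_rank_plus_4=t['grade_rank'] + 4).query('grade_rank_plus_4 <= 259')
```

124

sort by grade_rank descending:
     term  grade_rank
4  Spring         283
2    Fall         255
0  Spring         120
1  Spring          89
5  Spring          71
6    Fall          23
3    Fall          10
add column grade_rank_plus_4 = t['grade_rank'] + 4:
     term  grade_rank  grade_rank_plus_4
4  Spring         283                287
2    Fall         255                259
0  Spring         120                124
1  Spring          89                 93
5  Spring          71                 75
6    Fall          23                 27
3    Fall          10                 14
filter rows where grade_rank_plus_4 <= 259:
     term  grade_rank  grade_rank_plus_4
2    Fall         255                259
0  Spring         120                124
1  Spring          89                 93
5  Spring          71                 75
6    Fall          23                 27
3    Fall          10                 14
take first 2 rows:
     term  grade_rank  grade_rank_plus_4
2    Fall         255                259
0  Spring         120                124
Hence 124.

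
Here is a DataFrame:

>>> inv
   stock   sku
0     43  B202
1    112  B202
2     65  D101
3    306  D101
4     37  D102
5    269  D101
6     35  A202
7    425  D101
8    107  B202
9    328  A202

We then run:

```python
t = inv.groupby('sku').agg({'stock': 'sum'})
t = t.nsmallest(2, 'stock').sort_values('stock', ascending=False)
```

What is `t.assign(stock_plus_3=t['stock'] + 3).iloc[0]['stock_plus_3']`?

265

group by sku, sum of stock:
      stock
sku        
A202    363
B202    262
D101   1065
D102     37
take 2 rows with smallest stock:
      stock
sku        
D102     37
B202    262
sort by stock descending:
      stock
sku        
B202    262
D102     37
add column stock_plus_3 = t['stock'] + 3:
      stock  stock_plus_3
sku                      
B202    262           265
D102     37            40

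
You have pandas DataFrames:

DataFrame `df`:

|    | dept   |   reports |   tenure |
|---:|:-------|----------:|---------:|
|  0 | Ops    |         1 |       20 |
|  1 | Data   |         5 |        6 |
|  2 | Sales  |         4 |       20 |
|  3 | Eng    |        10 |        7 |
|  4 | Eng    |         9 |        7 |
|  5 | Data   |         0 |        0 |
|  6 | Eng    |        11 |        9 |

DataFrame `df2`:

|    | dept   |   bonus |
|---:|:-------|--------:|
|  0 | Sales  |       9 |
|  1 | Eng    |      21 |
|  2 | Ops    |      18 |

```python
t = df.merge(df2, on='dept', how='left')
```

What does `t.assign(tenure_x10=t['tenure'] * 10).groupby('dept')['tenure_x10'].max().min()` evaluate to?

merge on 'dept' (how='left') → 7 rows:
    dept  reports  tenure  bonus
0    Ops        1      20   18.0
1   Data        5       6    NaN
2  Sales        4      20    9.0
3    Eng       10       7   21.0
4    Eng        9       7   21.0
5   Data        0       0    NaN
6    Eng       11       9   21.0
add column tenure_x10 = t['tenure'] * 10:
    dept  reports  tenure  bonus  tenure_x10
0    Ops        1      20   18.0         200
1   Data        5       6    NaN          60
2  Sales        4      20    9.0         200
3    Eng       10       7   21.0          70
4    Eng        9       7   21.0          70
5   Data        0       0    NaN           0
6    Eng       11       9   21.0          90
group by dept, max of tenure_x10:
dept
Data      60
Eng       90
Ops      200
Sales    200
Name: tenure_x10, dtype: int64
Then the min of the resulting series: 60

60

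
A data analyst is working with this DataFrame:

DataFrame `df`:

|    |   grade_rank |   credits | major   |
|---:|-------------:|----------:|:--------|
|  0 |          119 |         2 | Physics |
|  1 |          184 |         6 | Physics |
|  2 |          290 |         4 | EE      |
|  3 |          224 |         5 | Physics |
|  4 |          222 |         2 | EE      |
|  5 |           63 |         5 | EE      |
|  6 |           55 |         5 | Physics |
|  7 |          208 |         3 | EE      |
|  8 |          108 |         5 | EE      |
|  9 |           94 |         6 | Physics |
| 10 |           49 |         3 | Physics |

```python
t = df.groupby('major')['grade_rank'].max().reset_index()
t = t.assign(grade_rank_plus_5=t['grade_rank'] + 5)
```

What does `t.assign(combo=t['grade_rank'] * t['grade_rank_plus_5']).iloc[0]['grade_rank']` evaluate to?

group by major, max of grade_rank:
major
EE         290
Physics    224
Name: grade_rank, dtype: int64
reset_index():
     major  grade_rank
0       EE         290
1  Physics         224
add column grade_rank_plus_5 = t['grade_rank'] + 5:
     major  grade_rank  grade_rank_plus_5
0       EE         290                295
1  Physics         224                229
add column combo = t['grade_rank'] * t['grade_rank_plus_5']:
     major  grade_rank  grade_rank_plus_5  combo
0       EE         290                295  85550
1  Physics         224                229  51296
Then the value at position 0, column 'grade_rank': 290

290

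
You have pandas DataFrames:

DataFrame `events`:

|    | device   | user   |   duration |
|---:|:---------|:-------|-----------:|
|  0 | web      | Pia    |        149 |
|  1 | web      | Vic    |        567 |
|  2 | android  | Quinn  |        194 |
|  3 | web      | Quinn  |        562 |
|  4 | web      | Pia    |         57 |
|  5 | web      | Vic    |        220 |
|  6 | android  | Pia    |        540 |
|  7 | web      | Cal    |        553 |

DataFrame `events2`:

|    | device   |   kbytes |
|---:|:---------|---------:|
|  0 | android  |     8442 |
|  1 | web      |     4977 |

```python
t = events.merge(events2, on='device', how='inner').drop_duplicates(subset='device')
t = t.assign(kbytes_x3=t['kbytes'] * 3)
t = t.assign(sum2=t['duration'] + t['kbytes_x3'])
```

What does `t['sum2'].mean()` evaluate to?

merge on 'device' (how='inner') → 8 rows:
    device   user  duration  kbytes
0      web    Pia       149    4977
1      web    Vic       567    4977
2  android  Quinn       194    8442
3      web  Quinn       562    4977
4      web    Pia        57    4977
5      web    Vic       220    4977
6  android    Pia       540    8442
7      web    Cal       553    4977
drop duplicate device (keep=first):
    device   user  duration  kbytes
0      web    Pia       149    4977
2  android  Quinn       194    8442
add column kbytes_x3 = t['kbytes'] * 3:
    device   user  duration  kbytes  kbytes_x3
0      web    Pia       149    4977      14931
2  android  Quinn       194    8442      25326
add column sum2 = t['duration'] + t['kbytes_x3']:
    device   user  duration  kbytes  kbytes_x3   sum2
0      web    Pia       149    4977      14931  15080
2  android  Quinn       194    8442      25326  25520
Hence 20300.0.

20300.0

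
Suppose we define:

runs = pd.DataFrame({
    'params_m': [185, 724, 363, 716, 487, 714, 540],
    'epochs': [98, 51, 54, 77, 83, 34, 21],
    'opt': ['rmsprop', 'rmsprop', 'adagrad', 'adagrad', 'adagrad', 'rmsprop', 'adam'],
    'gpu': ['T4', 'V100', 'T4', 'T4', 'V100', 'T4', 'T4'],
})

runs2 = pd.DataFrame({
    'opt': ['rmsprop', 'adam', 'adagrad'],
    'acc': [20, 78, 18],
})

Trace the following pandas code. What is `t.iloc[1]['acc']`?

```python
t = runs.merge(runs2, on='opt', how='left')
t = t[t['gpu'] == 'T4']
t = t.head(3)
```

merge on 'opt' (how='left') → 7 rows:
   params_m  epochs      opt   gpu  acc
0       185      98  rmsprop    T4   20
1       724      51  rmsprop  V100   20
2       363      54  adagrad    T4   18
3       716      77  adagrad    T4   18
4       487      83  adagrad  V100   18
5       714      34  rmsprop    T4   20
6       540      21     adam    T4   78
filter rows where gpu == 'T4':
   params_m  epochs      opt gpu  acc
0       185      98  rmsprop  T4   20
2       363      54  adagrad  T4   18
3       716      77  adagrad  T4   18
5       714      34  rmsprop  T4   20
6       540      21     adam  T4   78
take first 3 rows:
   params_m  epochs      opt gpu  acc
0       185      98  rmsprop  T4   20
2       363      54  adagrad  T4   18
3       716      77  adagrad  T4   18

18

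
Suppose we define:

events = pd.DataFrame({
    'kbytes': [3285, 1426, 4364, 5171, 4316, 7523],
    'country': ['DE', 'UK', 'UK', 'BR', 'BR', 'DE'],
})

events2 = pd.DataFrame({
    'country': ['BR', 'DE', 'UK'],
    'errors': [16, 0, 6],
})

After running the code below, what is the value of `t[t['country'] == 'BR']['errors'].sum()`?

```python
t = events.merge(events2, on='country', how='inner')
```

32

merge on 'country' (how='inner') → 6 rows:
   kbytes country  errors
0    3285      DE       0
1    1426      UK       6
2    4364      UK       6
3    5171      BR      16
4    4316      BR      16
5    7523      DE       0
filter rows where country == 'BR':
   kbytes country  errors
3    5171      BR      16
4    4316      BR      16
Hence 32.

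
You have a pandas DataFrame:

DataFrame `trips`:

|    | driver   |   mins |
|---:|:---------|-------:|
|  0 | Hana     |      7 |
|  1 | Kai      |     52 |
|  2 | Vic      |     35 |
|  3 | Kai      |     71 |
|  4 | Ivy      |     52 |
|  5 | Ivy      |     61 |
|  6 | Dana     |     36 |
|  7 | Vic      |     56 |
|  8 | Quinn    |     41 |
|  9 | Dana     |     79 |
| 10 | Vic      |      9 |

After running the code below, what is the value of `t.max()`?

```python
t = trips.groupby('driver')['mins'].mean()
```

group by driver, mean of mins:
driver
Dana     57.500000
Hana      7.000000
Ivy      56.500000
Kai      61.500000
Quinn    41.000000
Vic      33.333333
Name: mins, dtype: float64
The max of the resulting series is 61.5.

61.5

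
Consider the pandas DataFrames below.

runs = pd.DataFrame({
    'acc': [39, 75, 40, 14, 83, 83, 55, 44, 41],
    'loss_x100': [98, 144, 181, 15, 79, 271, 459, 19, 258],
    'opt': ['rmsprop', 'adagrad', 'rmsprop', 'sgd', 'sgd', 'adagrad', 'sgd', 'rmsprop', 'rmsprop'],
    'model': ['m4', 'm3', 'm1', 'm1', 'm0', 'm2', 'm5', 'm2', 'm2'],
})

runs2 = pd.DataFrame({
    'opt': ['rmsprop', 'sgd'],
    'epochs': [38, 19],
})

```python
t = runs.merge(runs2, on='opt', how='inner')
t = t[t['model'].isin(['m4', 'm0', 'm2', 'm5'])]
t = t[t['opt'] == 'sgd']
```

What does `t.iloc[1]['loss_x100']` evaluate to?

merge on 'opt' (how='inner') → 7 rows:
   acc  loss_x100      opt model  epochs
0   39         98  rmsprop    m4      38
1   40        181  rmsprop    m1      38
2   14         15      sgd    m1      19
3   83         79      sgd    m0      19
4   55        459      sgd    m5      19
5   44         19  rmsprop    m2      38
6   41        258  rmsprop    m2      38
filter rows where model in ['m4', 'm0', 'm2', 'm5']:
   acc  loss_x100      opt model  epochs
0   39         98  rmsprop    m4      38
3   83         79      sgd    m0      19
4   55        459      sgd    m5      19
5   44         19  rmsprop    m2      38
6   41        258  rmsprop    m2      38
filter rows where opt == 'sgd':
   acc  loss_x100  opt model  epochs
3   83         79  sgd    m0      19
4   55        459  sgd    m5      19

459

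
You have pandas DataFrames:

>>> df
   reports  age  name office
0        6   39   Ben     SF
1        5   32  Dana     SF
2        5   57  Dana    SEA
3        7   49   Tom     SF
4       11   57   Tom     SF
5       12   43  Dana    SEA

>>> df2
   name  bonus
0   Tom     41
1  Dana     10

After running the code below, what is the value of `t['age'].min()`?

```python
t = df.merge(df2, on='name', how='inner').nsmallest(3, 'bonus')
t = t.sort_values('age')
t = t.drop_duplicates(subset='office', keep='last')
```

merge on 'name' (how='inner') → 5 rows:
   reports  age  name office  bonus
0        5   32  Dana     SF     10
1        5   57  Dana    SEA     10
2        7   49   Tom     SF     41
3       11   57   Tom     SF     41
4       12   43  Dana    SEA     10
take 3 rows with smallest bonus:
   reports  age  name office  bonus
0        5   32  Dana     SF     10
1        5   57  Dana    SEA     10
4       12   43  Dana    SEA     10
sort by age:
   reports  age  name office  bonus
0        5   32  Dana     SF     10
4       12   43  Dana    SEA     10
1        5   57  Dana    SEA     10
drop duplicate office (keep=last):
   reports  age  name office  bonus
0        5   32  Dana     SF     10
1        5   57  Dana    SEA     10
Finally, min of column 'age' = 32.

32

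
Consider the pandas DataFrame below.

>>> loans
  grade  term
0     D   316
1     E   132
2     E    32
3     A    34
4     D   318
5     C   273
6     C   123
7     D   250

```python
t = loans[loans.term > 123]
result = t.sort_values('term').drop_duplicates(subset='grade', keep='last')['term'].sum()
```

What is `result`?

723

filter rows where term > 123:
  grade  term
0     D   316
1     E   132
4     D   318
5     C   273
7     D   250
sort by term:
  grade  term
1     E   132
7     D   250
5     C   273
0     D   316
4     D   318
drop duplicate grade (keep=last):
  grade  term
1     E   132
5     C   273
4     D   318
Reading off the sum of column 'term', we get 723.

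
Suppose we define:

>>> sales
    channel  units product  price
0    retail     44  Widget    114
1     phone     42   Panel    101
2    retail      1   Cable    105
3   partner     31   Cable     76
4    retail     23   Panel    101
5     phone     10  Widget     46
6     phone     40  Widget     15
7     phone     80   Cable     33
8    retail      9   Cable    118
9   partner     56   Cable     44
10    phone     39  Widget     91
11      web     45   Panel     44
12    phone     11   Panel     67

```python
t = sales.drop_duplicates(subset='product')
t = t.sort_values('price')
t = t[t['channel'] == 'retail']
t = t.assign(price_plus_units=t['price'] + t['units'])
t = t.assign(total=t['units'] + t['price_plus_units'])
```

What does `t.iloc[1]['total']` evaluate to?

drop duplicate product (keep=first):
  channel  units product  price
0  retail     44  Widget    114
1   phone     42   Panel    101
2  retail      1   Cable    105
sort by price:
  channel  units product  price
1   phone     42   Panel    101
2  retail      1   Cable    105
0  retail     44  Widget    114
filter rows where channel == 'retail':
  channel  units product  price
2  retail      1   Cable    105
0  retail     44  Widget    114
add column price_plus_units = t['price'] + t['units']:
  channel  units product  price  price_plus_units
2  retail      1   Cable    105               106
0  retail     44  Widget    114               158
add column total = t['units'] + t['price_plus_units']:
  channel  units product  price  price_plus_units  total
2  retail      1   Cable    105               106    107
0  retail     44  Widget    114               158    202
Then the value at position 1, column 'total': 202

202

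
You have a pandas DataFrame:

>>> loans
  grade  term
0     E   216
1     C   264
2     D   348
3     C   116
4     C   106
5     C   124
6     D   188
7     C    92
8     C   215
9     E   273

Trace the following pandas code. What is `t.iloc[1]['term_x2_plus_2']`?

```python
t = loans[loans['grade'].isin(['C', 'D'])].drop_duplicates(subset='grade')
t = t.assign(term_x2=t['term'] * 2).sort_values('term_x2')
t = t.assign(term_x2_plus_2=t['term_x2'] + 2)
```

698

filter rows where grade in ['C', 'D']:
  grade  term
1     C   264
2     D   348
3     C   116
4     C   106
5     C   124
6     D   188
7     C    92
8     C   215
drop duplicate grade (keep=first):
  grade  term
1     C   264
2     D   348
add column term_x2 = t['term'] * 2:
  grade  term  term_x2
1     C   264      528
2     D   348      696
sort by term_x2:
  grade  term  term_x2
1     C   264      528
2     D   348      696
add column term_x2_plus_2 = t['term_x2'] + 2:
  grade  term  term_x2  term_x2_plus_2
1     C   264      528             530
2     D   348      696             698
Then the value at position 1, column 'term_x2_plus_2': 698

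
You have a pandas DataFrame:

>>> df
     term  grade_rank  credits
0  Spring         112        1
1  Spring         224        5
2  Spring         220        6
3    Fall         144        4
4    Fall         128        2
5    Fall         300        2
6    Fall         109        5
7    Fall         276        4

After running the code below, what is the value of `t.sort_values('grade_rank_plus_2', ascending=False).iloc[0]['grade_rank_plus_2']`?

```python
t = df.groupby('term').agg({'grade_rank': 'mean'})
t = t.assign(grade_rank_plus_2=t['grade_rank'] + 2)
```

group by term, mean of grade_rank:
        grade_rank
term              
Fall    191.400000
Spring  185.333333
add column grade_rank_plus_2 = t['grade_rank'] + 2:
        grade_rank  grade_rank_plus_2
term                                 
Fall    191.400000         193.400000
Spring  185.333333         187.333333
sort by grade_rank_plus_2 descending:
        grade_rank  grade_rank_plus_2
term                                 
Fall    191.400000         193.400000
Spring  185.333333         187.333333
Hence 193.4.

193.4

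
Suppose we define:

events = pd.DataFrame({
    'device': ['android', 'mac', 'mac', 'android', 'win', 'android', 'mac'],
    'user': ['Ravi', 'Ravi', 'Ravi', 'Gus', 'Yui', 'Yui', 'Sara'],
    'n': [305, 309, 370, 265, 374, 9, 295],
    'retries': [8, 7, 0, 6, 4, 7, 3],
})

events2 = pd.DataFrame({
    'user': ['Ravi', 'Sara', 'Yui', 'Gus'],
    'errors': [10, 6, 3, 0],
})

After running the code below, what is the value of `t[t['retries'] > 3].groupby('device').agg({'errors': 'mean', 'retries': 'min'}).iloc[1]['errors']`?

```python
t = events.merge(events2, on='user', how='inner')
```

10.0

merge on 'user' (how='inner') → 7 rows:
    device  user    n  retries  errors
0  android  Ravi  305        8      10
1      mac  Ravi  309        7      10
2      mac  Ravi  370        0      10
3  android   Gus  265        6       0
4      win   Yui  374        4       3
5  android   Yui    9        7       3
6      mac  Sara  295        3       6
filter rows where retries > 3:
    device  user    n  retries  errors
0  android  Ravi  305        8      10
1      mac  Ravi  309        7      10
3  android   Gus  265        6       0
4      win   Yui  374        4       3
5  android   Yui    9        7       3
group by device: mean(errors), min(retries):
            errors  retries
device                     
android   4.333333        6
mac      10.000000        7
win       3.000000        4
So iloc[1]['errors'] = 10.0.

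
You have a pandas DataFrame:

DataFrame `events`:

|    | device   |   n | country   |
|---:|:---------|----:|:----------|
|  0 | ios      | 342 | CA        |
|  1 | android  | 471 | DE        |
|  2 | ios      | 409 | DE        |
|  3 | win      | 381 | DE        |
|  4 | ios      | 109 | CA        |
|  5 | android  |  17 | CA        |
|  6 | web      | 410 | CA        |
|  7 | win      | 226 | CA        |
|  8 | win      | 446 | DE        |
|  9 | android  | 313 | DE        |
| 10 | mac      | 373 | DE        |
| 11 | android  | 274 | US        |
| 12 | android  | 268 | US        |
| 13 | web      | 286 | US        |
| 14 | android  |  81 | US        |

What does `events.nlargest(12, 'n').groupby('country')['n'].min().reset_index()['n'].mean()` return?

269.0

take 12 rows with largest n:
     device    n country
1   android  471      DE
8       win  446      DE
6       web  410      CA
2       ios  409      DE
3       win  381      DE
10      mac  373      DE
0       ios  342      CA
9   android  313      DE
13      web  286      US
11  android  274      US
12  android  268      US
7       win  226      CA
group by country, min of n:
country
CA    226
DE    313
US    268
Name: n, dtype: int64
reset_index():
  country    n
0      CA  226
1      DE  313
2      US  268
Finally, mean of column 'n' = 269.0.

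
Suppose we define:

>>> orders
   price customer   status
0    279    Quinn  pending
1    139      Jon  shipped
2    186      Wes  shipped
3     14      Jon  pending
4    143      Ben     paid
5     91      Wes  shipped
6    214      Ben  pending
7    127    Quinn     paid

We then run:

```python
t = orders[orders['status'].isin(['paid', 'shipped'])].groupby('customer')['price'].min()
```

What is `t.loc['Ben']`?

filter rows where status in ['paid', 'shipped']:
   price customer   status
1    139      Jon  shipped
2    186      Wes  shipped
4    143      Ben     paid
5     91      Wes  shipped
7    127    Quinn     paid
group by customer, min of price:
customer
Ben      143
Jon      139
Quinn    127
Wes       91
Name: price, dtype: int64
The value at index 'Ben' is 143.

143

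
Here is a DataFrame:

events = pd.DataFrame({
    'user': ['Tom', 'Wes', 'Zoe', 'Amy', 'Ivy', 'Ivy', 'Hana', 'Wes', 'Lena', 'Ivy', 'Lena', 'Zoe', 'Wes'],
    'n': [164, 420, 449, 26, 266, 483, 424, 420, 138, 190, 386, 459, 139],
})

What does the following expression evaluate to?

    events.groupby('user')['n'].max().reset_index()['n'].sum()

2362

group by user, max of n:
user
Amy      26
Hana    424
Ivy     483
Lena    386
Tom     164
Wes     420
Zoe     459
Name: n, dtype: int64
reset_index():
   user    n
0   Amy   26
1  Hana  424
2   Ivy  483
3  Lena  386
4   Tom  164
5   Wes  420
6   Zoe  459
Finally, sum of column 'n' = 2362.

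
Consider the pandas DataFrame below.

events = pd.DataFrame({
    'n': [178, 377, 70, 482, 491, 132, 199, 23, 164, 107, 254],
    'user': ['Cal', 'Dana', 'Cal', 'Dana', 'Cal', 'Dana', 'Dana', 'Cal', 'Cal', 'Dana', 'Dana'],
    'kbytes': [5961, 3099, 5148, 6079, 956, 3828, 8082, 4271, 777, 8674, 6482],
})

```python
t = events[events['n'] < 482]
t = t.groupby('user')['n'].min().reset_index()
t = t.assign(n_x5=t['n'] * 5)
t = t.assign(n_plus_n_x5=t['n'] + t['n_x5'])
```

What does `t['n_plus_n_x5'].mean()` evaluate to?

filter rows where n < 482:
      n  user  kbytes
0   178   Cal    5961
1   377  Dana    3099
2    70   Cal    5148
5   132  Dana    3828
6   199  Dana    8082
7    23   Cal    4271
8   164   Cal     777
9   107  Dana    8674
10  254  Dana    6482
group by user, min of n:
user
Cal      23
Dana    107
Name: n, dtype: int64
reset_index():
   user    n
0   Cal   23
1  Dana  107
add column n_x5 = t['n'] * 5:
   user    n  n_x5
0   Cal   23   115
1  Dana  107   535
add column n_plus_n_x5 = t['n'] + t['n_x5']:
   user    n  n_x5  n_plus_n_x5
0   Cal   23   115          138
1  Dana  107   535          642

390.0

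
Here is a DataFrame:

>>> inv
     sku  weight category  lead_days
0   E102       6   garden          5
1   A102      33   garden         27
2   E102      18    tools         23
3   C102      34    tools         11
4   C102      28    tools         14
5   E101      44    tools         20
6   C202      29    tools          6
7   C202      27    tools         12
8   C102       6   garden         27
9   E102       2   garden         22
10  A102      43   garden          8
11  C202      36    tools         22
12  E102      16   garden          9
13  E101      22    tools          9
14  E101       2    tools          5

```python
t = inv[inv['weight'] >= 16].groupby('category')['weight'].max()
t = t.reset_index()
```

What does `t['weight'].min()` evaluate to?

filter rows where weight >= 16:
     sku  weight category  lead_days
1   A102      33   garden         27
2   E102      18    tools         23
3   C102      34    tools         11
4   C102      28    tools         14
5   E101      44    tools         20
6   C202      29    tools          6
7   C202      27    tools         12
10  A102      43   garden          8
11  C202      36    tools         22
12  E102      16   garden          9
13  E101      22    tools          9
group by category, max of weight:
category
garden    43
tools     44
Name: weight, dtype: int64
reset_index():
  category  weight
0   garden      43
1    tools      44

43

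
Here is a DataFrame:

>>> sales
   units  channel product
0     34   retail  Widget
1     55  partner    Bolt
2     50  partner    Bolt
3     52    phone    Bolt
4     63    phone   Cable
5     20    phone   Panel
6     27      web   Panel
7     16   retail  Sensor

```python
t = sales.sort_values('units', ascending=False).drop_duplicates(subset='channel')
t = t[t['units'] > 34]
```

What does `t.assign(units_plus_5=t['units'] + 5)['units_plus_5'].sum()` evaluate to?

128

sort by units descending:
   units  channel product
4     63    phone   Cable
1     55  partner    Bolt
3     52    phone    Bolt
2     50  partner    Bolt
0     34   retail  Widget
6     27      web   Panel
5     20    phone   Panel
7     16   retail  Sensor
drop duplicate channel (keep=first):
   units  channel product
4     63    phone   Cable
1     55  partner    Bolt
0     34   retail  Widget
6     27      web   Panel
filter rows where units > 34:
   units  channel product
4     63    phone   Cable
1     55  partner    Bolt
add column units_plus_5 = t['units'] + 5:
   units  channel product  units_plus_5
4     63    phone   Cable            68
1     55  partner    Bolt            60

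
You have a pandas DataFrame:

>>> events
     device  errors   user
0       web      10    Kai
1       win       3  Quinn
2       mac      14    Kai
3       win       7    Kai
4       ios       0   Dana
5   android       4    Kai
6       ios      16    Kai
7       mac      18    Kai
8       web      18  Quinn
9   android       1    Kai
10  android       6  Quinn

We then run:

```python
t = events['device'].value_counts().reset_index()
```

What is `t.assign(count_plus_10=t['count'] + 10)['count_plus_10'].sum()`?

value_counts of device:
device
android    3
web        2
win        2
mac        2
ios        2
Name: count, dtype: int64
reset_index():
    device  count
0  android      3
1      web      2
2      win      2
3      mac      2
4      ios      2
add column count_plus_10 = t['count'] + 10:
    device  count  count_plus_10
0  android      3             13
1      web      2             12
2      win      2             12
3      mac      2             12
4      ios      2             12
Finally, sum of column 'count_plus_10' = 61.

61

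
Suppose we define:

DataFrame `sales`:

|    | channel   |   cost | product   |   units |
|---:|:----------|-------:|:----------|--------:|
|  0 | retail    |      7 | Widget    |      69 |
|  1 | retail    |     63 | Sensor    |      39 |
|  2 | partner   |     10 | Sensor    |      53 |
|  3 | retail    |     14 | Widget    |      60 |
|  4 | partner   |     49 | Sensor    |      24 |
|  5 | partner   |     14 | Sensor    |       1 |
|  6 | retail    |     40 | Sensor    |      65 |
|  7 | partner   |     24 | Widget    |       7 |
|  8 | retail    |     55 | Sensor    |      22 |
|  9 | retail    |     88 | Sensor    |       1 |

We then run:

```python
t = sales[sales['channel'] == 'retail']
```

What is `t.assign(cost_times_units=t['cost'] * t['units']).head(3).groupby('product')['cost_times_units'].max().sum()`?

3297

filter rows where channel == 'retail':
  channel  cost product  units
0  retail     7  Widget     69
1  retail    63  Sensor     39
3  retail    14  Widget     60
6  retail    40  Sensor     65
8  retail    55  Sensor     22
9  retail    88  Sensor      1
add column cost_times_units = t['cost'] * t['units']:
  channel  cost product  units  cost_times_units
0  retail     7  Widget     69               483
1  retail    63  Sensor     39              2457
3  retail    14  Widget     60               840
6  retail    40  Sensor     65              2600
8  retail    55  Sensor     22              1210
9  retail    88  Sensor      1                88
take first 3 rows:
  channel  cost product  units  cost_times_units
0  retail     7  Widget     69               483
1  retail    63  Sensor     39              2457
3  retail    14  Widget     60               840
group by product, max of cost_times_units:
product
Sensor    2457
Widget     840
Name: cost_times_units, dtype: int64
Reading off the sum of the resulting series, we get 3297.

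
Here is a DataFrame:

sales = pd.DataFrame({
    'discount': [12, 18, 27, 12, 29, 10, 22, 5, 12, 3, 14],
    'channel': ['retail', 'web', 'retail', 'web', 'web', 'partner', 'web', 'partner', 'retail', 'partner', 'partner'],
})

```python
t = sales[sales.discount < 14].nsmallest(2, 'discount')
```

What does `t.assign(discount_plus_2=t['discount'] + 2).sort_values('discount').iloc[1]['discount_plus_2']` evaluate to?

filter rows where discount < 14:
   discount  channel
0        12   retail
3        12      web
5        10  partner
7         5  partner
8        12   retail
9         3  partner
take 2 rows with smallest discount:
   discount  channel
9         3  partner
7         5  partner
add column discount_plus_2 = t['discount'] + 2:
   discount  channel  discount_plus_2
9         3  partner                5
7         5  partner                7
sort by discount:
   discount  channel  discount_plus_2
9         3  partner                5
7         5  partner                7

7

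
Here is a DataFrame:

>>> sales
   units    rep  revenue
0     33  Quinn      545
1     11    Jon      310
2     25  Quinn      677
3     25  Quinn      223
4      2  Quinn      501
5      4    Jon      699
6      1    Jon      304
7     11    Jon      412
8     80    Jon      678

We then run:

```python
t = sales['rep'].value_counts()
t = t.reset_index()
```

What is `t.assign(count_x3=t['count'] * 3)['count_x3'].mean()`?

13.5

value_counts of rep:
rep
Jon      5
Quinn    4
Name: count, dtype: int64
reset_index():
     rep  count
0    Jon      5
1  Quinn      4
add column count_x3 = t['count'] * 3:
     rep  count  count_x3
0    Jon      5        15
1  Quinn      4        12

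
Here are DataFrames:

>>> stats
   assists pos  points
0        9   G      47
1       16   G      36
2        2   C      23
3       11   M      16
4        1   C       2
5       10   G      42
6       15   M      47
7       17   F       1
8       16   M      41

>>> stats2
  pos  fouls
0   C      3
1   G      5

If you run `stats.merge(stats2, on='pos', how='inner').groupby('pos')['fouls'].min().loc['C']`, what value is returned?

3

merge on 'pos' (how='inner') → 5 rows:
   assists pos  points  fouls
0        9   G      47      5
1       16   G      36      5
2        2   C      23      3
3        1   C       2      3
4       10   G      42      5
group by pos, min of fouls:
pos
C    3
G    5
Name: fouls, dtype: int64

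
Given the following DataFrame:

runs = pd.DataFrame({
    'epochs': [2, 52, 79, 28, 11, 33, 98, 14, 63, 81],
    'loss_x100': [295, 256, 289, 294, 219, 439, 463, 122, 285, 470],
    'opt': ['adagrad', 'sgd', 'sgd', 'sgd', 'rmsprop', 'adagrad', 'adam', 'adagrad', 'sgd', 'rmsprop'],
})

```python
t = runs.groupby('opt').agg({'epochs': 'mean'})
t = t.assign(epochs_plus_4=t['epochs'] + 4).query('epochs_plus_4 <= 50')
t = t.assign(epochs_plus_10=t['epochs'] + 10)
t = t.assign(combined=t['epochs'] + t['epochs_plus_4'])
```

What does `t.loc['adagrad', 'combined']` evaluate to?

group by opt, mean of epochs:
            epochs
opt               
adagrad  16.333333
adam     98.000000
rmsprop  46.000000
sgd      55.500000
add column epochs_plus_4 = t['epochs'] + 4:
            epochs  epochs_plus_4
opt                              
adagrad  16.333333      20.333333
adam     98.000000     102.000000
rmsprop  46.000000      50.000000
sgd      55.500000      59.500000
filter rows where epochs_plus_4 <= 50:
            epochs  epochs_plus_4
opt                              
adagrad  16.333333      20.333333
rmsprop  46.000000      50.000000
add column epochs_plus_10 = t['epochs'] + 10:
            epochs  epochs_plus_4  epochs_plus_10
opt                                              
adagrad  16.333333      20.333333       26.333333
rmsprop  46.000000      50.000000       56.000000
add column combined = t['epochs'] + t['epochs_plus_4']:
            epochs  epochs_plus_4  epochs_plus_10   combined
opt                                                         
adagrad  16.333333      20.333333       26.333333  36.666667
rmsprop  46.000000      50.000000       56.000000  96.000000

36.6666666667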